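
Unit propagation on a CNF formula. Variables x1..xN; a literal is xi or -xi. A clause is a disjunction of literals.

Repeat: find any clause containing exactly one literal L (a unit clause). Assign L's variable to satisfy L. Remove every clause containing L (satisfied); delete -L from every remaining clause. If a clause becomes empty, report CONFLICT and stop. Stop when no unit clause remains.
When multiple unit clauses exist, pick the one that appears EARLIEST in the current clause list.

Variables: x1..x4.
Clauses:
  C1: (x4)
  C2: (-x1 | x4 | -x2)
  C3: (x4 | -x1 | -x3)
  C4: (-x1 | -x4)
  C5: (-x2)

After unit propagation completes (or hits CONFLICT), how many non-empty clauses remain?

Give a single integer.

Answer: 0

Derivation:
unit clause [4] forces x4=T; simplify:
  drop -4 from [-1, -4] -> [-1]
  satisfied 3 clause(s); 2 remain; assigned so far: [4]
unit clause [-1] forces x1=F; simplify:
  satisfied 1 clause(s); 1 remain; assigned so far: [1, 4]
unit clause [-2] forces x2=F; simplify:
  satisfied 1 clause(s); 0 remain; assigned so far: [1, 2, 4]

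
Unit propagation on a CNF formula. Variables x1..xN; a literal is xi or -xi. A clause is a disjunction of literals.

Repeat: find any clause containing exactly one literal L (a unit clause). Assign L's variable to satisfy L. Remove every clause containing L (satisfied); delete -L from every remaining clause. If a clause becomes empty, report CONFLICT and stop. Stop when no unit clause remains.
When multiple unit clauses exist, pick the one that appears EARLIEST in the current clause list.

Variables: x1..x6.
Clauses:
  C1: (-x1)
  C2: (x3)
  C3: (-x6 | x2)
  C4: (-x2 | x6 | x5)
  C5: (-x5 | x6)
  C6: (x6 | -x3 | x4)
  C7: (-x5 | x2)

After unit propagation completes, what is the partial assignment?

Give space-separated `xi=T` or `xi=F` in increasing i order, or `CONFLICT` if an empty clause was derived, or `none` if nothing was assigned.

unit clause [-1] forces x1=F; simplify:
  satisfied 1 clause(s); 6 remain; assigned so far: [1]
unit clause [3] forces x3=T; simplify:
  drop -3 from [6, -3, 4] -> [6, 4]
  satisfied 1 clause(s); 5 remain; assigned so far: [1, 3]

Answer: x1=F x3=T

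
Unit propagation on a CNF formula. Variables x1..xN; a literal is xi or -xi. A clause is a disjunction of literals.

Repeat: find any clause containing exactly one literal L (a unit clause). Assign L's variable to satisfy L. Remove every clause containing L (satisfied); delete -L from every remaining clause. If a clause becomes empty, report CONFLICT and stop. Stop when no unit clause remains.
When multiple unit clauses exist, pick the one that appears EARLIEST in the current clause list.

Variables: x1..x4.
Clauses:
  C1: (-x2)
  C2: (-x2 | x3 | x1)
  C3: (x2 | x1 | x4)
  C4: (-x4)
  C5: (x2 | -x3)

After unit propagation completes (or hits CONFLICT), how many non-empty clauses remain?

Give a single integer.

unit clause [-2] forces x2=F; simplify:
  drop 2 from [2, 1, 4] -> [1, 4]
  drop 2 from [2, -3] -> [-3]
  satisfied 2 clause(s); 3 remain; assigned so far: [2]
unit clause [-4] forces x4=F; simplify:
  drop 4 from [1, 4] -> [1]
  satisfied 1 clause(s); 2 remain; assigned so far: [2, 4]
unit clause [1] forces x1=T; simplify:
  satisfied 1 clause(s); 1 remain; assigned so far: [1, 2, 4]
unit clause [-3] forces x3=F; simplify:
  satisfied 1 clause(s); 0 remain; assigned so far: [1, 2, 3, 4]

Answer: 0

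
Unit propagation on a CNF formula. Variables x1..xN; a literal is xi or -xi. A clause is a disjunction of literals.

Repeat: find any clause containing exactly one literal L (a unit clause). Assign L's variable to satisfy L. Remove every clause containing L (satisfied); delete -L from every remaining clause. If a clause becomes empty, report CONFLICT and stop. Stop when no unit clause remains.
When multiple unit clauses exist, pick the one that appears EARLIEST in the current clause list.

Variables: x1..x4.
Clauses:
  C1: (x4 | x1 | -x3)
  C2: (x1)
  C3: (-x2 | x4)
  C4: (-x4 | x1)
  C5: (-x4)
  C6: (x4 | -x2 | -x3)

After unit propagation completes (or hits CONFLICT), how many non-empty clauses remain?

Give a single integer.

unit clause [1] forces x1=T; simplify:
  satisfied 3 clause(s); 3 remain; assigned so far: [1]
unit clause [-4] forces x4=F; simplify:
  drop 4 from [-2, 4] -> [-2]
  drop 4 from [4, -2, -3] -> [-2, -3]
  satisfied 1 clause(s); 2 remain; assigned so far: [1, 4]
unit clause [-2] forces x2=F; simplify:
  satisfied 2 clause(s); 0 remain; assigned so far: [1, 2, 4]

Answer: 0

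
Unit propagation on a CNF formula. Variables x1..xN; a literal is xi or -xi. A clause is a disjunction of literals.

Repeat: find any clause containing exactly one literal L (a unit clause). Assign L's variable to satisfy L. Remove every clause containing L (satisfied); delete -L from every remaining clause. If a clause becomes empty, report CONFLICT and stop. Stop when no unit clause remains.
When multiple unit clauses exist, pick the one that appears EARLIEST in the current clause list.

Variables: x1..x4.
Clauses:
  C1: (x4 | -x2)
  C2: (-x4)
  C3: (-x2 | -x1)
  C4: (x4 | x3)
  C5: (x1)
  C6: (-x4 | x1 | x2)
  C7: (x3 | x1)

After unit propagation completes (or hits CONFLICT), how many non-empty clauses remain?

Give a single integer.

Answer: 0

Derivation:
unit clause [-4] forces x4=F; simplify:
  drop 4 from [4, -2] -> [-2]
  drop 4 from [4, 3] -> [3]
  satisfied 2 clause(s); 5 remain; assigned so far: [4]
unit clause [-2] forces x2=F; simplify:
  satisfied 2 clause(s); 3 remain; assigned so far: [2, 4]
unit clause [3] forces x3=T; simplify:
  satisfied 2 clause(s); 1 remain; assigned so far: [2, 3, 4]
unit clause [1] forces x1=T; simplify:
  satisfied 1 clause(s); 0 remain; assigned so far: [1, 2, 3, 4]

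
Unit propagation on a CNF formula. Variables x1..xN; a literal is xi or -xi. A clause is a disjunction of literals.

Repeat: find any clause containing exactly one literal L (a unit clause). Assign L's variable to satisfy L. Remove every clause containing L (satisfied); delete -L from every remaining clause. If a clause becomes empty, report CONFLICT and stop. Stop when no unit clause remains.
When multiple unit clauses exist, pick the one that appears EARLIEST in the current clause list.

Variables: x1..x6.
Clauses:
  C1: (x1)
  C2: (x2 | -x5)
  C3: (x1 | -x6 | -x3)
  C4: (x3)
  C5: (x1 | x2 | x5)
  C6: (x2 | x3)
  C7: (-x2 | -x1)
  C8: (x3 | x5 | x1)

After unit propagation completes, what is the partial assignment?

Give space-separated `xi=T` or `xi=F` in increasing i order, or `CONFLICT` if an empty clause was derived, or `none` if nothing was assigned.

Answer: x1=T x2=F x3=T x5=F

Derivation:
unit clause [1] forces x1=T; simplify:
  drop -1 from [-2, -1] -> [-2]
  satisfied 4 clause(s); 4 remain; assigned so far: [1]
unit clause [3] forces x3=T; simplify:
  satisfied 2 clause(s); 2 remain; assigned so far: [1, 3]
unit clause [-2] forces x2=F; simplify:
  drop 2 from [2, -5] -> [-5]
  satisfied 1 clause(s); 1 remain; assigned so far: [1, 2, 3]
unit clause [-5] forces x5=F; simplify:
  satisfied 1 clause(s); 0 remain; assigned so far: [1, 2, 3, 5]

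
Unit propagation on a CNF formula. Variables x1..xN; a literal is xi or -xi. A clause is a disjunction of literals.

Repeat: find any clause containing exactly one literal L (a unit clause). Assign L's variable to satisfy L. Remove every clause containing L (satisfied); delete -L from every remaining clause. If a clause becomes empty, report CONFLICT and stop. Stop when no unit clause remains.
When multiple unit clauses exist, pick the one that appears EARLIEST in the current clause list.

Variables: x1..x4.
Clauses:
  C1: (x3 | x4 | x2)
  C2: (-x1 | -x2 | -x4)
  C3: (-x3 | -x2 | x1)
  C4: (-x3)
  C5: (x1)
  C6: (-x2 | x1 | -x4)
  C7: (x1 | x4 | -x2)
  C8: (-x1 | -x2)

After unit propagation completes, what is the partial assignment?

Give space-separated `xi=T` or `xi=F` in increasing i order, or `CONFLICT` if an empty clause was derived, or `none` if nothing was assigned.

unit clause [-3] forces x3=F; simplify:
  drop 3 from [3, 4, 2] -> [4, 2]
  satisfied 2 clause(s); 6 remain; assigned so far: [3]
unit clause [1] forces x1=T; simplify:
  drop -1 from [-1, -2, -4] -> [-2, -4]
  drop -1 from [-1, -2] -> [-2]
  satisfied 3 clause(s); 3 remain; assigned so far: [1, 3]
unit clause [-2] forces x2=F; simplify:
  drop 2 from [4, 2] -> [4]
  satisfied 2 clause(s); 1 remain; assigned so far: [1, 2, 3]
unit clause [4] forces x4=T; simplify:
  satisfied 1 clause(s); 0 remain; assigned so far: [1, 2, 3, 4]

Answer: x1=T x2=F x3=F x4=T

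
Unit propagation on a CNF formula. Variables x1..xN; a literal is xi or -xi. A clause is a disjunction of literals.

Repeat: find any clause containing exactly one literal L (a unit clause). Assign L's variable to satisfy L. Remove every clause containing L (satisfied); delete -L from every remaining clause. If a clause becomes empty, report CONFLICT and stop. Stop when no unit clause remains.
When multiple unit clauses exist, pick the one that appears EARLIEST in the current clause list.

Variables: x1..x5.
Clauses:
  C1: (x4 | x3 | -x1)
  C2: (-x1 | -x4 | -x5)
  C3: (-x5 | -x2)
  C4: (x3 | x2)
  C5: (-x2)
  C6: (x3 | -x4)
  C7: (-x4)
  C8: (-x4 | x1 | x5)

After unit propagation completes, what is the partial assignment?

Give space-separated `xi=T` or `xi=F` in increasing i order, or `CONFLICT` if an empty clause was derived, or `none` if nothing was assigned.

Answer: x2=F x3=T x4=F

Derivation:
unit clause [-2] forces x2=F; simplify:
  drop 2 from [3, 2] -> [3]
  satisfied 2 clause(s); 6 remain; assigned so far: [2]
unit clause [3] forces x3=T; simplify:
  satisfied 3 clause(s); 3 remain; assigned so far: [2, 3]
unit clause [-4] forces x4=F; simplify:
  satisfied 3 clause(s); 0 remain; assigned so far: [2, 3, 4]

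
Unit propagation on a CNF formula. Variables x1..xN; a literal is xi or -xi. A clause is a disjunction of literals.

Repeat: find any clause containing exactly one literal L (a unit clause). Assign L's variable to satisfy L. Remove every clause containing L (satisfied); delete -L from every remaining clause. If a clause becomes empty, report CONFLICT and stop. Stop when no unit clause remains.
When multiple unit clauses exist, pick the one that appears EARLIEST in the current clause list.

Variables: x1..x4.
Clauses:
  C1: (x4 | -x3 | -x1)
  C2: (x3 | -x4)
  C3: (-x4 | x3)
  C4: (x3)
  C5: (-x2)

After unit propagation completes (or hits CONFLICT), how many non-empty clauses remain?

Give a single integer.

Answer: 1

Derivation:
unit clause [3] forces x3=T; simplify:
  drop -3 from [4, -3, -1] -> [4, -1]
  satisfied 3 clause(s); 2 remain; assigned so far: [3]
unit clause [-2] forces x2=F; simplify:
  satisfied 1 clause(s); 1 remain; assigned so far: [2, 3]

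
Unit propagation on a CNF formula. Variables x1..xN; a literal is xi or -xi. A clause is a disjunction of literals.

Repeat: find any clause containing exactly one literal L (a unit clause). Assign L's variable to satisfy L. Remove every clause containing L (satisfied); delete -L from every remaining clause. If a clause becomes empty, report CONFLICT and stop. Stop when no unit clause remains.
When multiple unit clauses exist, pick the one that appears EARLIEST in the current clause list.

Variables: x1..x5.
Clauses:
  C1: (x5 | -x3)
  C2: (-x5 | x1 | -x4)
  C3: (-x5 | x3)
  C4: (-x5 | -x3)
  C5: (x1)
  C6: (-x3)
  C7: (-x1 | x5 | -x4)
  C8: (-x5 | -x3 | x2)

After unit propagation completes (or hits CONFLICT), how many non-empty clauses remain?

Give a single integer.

unit clause [1] forces x1=T; simplify:
  drop -1 from [-1, 5, -4] -> [5, -4]
  satisfied 2 clause(s); 6 remain; assigned so far: [1]
unit clause [-3] forces x3=F; simplify:
  drop 3 from [-5, 3] -> [-5]
  satisfied 4 clause(s); 2 remain; assigned so far: [1, 3]
unit clause [-5] forces x5=F; simplify:
  drop 5 from [5, -4] -> [-4]
  satisfied 1 clause(s); 1 remain; assigned so far: [1, 3, 5]
unit clause [-4] forces x4=F; simplify:
  satisfied 1 clause(s); 0 remain; assigned so far: [1, 3, 4, 5]

Answer: 0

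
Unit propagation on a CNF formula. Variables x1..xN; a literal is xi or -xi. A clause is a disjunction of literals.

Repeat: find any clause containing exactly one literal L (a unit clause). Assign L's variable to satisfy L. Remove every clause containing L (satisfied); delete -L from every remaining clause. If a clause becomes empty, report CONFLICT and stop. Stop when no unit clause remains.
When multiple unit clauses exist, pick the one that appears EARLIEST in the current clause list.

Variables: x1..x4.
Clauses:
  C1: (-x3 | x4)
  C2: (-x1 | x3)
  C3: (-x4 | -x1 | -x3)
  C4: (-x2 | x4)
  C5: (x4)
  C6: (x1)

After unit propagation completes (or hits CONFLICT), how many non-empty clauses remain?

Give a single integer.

unit clause [4] forces x4=T; simplify:
  drop -4 from [-4, -1, -3] -> [-1, -3]
  satisfied 3 clause(s); 3 remain; assigned so far: [4]
unit clause [1] forces x1=T; simplify:
  drop -1 from [-1, 3] -> [3]
  drop -1 from [-1, -3] -> [-3]
  satisfied 1 clause(s); 2 remain; assigned so far: [1, 4]
unit clause [3] forces x3=T; simplify:
  drop -3 from [-3] -> [] (empty!)
  satisfied 1 clause(s); 1 remain; assigned so far: [1, 3, 4]
CONFLICT (empty clause)

Answer: 0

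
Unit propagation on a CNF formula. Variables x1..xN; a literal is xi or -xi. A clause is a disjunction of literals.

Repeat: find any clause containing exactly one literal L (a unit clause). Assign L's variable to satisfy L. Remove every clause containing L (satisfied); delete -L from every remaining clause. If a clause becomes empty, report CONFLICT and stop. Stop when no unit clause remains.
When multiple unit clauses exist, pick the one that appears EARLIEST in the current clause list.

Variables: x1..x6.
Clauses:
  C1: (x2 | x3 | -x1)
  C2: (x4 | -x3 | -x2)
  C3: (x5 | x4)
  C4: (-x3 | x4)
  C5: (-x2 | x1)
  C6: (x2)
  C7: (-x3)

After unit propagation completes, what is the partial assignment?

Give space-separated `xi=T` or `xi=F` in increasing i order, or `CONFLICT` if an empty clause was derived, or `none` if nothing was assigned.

unit clause [2] forces x2=T; simplify:
  drop -2 from [4, -3, -2] -> [4, -3]
  drop -2 from [-2, 1] -> [1]
  satisfied 2 clause(s); 5 remain; assigned so far: [2]
unit clause [1] forces x1=T; simplify:
  satisfied 1 clause(s); 4 remain; assigned so far: [1, 2]
unit clause [-3] forces x3=F; simplify:
  satisfied 3 clause(s); 1 remain; assigned so far: [1, 2, 3]

Answer: x1=T x2=T x3=F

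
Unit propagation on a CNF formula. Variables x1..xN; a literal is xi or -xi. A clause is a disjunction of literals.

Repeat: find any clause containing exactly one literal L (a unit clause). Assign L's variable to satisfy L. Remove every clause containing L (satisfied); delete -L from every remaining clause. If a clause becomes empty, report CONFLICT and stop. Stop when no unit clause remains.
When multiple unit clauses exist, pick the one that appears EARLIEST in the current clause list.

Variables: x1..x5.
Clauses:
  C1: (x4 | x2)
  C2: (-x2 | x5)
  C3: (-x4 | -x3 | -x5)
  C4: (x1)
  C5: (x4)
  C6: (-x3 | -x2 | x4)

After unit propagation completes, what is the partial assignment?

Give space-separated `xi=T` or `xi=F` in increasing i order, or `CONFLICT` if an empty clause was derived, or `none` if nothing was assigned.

Answer: x1=T x4=T

Derivation:
unit clause [1] forces x1=T; simplify:
  satisfied 1 clause(s); 5 remain; assigned so far: [1]
unit clause [4] forces x4=T; simplify:
  drop -4 from [-4, -3, -5] -> [-3, -5]
  satisfied 3 clause(s); 2 remain; assigned so far: [1, 4]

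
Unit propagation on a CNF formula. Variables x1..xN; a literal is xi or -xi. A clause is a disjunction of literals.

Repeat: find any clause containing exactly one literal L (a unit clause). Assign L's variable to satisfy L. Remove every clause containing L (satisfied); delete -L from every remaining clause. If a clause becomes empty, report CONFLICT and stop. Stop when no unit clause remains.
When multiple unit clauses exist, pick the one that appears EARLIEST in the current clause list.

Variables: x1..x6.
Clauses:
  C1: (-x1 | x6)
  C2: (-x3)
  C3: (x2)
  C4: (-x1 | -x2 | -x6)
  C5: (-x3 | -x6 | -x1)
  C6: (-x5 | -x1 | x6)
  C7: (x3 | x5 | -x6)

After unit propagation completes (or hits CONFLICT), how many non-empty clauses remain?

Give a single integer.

Answer: 4

Derivation:
unit clause [-3] forces x3=F; simplify:
  drop 3 from [3, 5, -6] -> [5, -6]
  satisfied 2 clause(s); 5 remain; assigned so far: [3]
unit clause [2] forces x2=T; simplify:
  drop -2 from [-1, -2, -6] -> [-1, -6]
  satisfied 1 clause(s); 4 remain; assigned so far: [2, 3]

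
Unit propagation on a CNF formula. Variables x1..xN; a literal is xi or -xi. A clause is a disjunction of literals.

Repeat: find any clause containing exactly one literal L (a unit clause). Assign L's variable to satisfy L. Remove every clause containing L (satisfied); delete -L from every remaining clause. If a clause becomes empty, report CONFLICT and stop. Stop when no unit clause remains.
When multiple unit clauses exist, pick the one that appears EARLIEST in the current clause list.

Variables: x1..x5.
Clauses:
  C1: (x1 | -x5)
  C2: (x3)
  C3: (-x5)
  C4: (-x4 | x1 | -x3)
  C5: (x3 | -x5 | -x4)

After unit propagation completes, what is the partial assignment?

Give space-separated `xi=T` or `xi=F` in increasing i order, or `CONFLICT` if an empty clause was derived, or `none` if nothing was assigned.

Answer: x3=T x5=F

Derivation:
unit clause [3] forces x3=T; simplify:
  drop -3 from [-4, 1, -3] -> [-4, 1]
  satisfied 2 clause(s); 3 remain; assigned so far: [3]
unit clause [-5] forces x5=F; simplify:
  satisfied 2 clause(s); 1 remain; assigned so far: [3, 5]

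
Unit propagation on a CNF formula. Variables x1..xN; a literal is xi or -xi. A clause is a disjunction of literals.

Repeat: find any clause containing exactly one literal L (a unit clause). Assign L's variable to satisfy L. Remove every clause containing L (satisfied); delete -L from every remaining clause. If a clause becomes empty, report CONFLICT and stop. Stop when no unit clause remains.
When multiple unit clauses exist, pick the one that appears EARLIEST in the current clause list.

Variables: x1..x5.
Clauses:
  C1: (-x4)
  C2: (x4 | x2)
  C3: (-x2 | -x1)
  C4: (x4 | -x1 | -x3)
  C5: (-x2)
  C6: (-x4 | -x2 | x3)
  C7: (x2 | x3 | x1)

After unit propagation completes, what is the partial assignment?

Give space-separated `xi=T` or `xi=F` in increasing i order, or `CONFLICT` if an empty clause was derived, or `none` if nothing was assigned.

unit clause [-4] forces x4=F; simplify:
  drop 4 from [4, 2] -> [2]
  drop 4 from [4, -1, -3] -> [-1, -3]
  satisfied 2 clause(s); 5 remain; assigned so far: [4]
unit clause [2] forces x2=T; simplify:
  drop -2 from [-2, -1] -> [-1]
  drop -2 from [-2] -> [] (empty!)
  satisfied 2 clause(s); 3 remain; assigned so far: [2, 4]
CONFLICT (empty clause)

Answer: CONFLICT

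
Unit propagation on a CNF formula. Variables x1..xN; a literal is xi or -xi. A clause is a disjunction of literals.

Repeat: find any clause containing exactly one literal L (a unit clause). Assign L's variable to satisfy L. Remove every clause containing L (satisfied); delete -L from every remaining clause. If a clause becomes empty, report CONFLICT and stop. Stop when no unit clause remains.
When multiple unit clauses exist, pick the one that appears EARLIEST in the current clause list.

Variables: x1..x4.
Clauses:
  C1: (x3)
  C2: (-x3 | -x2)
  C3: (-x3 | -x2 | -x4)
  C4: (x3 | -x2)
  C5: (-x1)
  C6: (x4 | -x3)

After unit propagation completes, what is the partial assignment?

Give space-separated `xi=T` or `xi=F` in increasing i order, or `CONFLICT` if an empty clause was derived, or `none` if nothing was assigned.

Answer: x1=F x2=F x3=T x4=T

Derivation:
unit clause [3] forces x3=T; simplify:
  drop -3 from [-3, -2] -> [-2]
  drop -3 from [-3, -2, -4] -> [-2, -4]
  drop -3 from [4, -3] -> [4]
  satisfied 2 clause(s); 4 remain; assigned so far: [3]
unit clause [-2] forces x2=F; simplify:
  satisfied 2 clause(s); 2 remain; assigned so far: [2, 3]
unit clause [-1] forces x1=F; simplify:
  satisfied 1 clause(s); 1 remain; assigned so far: [1, 2, 3]
unit clause [4] forces x4=T; simplify:
  satisfied 1 clause(s); 0 remain; assigned so far: [1, 2, 3, 4]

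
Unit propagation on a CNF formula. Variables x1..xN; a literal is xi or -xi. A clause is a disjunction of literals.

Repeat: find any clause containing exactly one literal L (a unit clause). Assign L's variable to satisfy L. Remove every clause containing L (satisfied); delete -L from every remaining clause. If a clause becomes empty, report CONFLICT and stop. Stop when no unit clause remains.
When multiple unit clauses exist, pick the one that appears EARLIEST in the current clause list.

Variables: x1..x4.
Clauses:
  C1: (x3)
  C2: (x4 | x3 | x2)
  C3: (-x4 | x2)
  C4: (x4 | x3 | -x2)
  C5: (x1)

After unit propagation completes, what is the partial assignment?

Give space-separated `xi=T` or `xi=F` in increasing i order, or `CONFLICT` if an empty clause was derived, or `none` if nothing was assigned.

Answer: x1=T x3=T

Derivation:
unit clause [3] forces x3=T; simplify:
  satisfied 3 clause(s); 2 remain; assigned so far: [3]
unit clause [1] forces x1=T; simplify:
  satisfied 1 clause(s); 1 remain; assigned so far: [1, 3]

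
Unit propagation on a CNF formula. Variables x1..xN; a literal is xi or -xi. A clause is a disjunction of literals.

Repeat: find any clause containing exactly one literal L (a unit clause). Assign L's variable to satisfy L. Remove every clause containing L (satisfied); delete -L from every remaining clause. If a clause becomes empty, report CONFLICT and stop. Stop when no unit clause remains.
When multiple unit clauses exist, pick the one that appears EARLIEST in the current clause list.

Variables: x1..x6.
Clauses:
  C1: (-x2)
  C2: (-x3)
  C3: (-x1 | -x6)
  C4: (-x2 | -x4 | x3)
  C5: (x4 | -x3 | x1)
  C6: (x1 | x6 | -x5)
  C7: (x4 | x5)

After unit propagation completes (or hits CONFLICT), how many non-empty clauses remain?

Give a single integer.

Answer: 3

Derivation:
unit clause [-2] forces x2=F; simplify:
  satisfied 2 clause(s); 5 remain; assigned so far: [2]
unit clause [-3] forces x3=F; simplify:
  satisfied 2 clause(s); 3 remain; assigned so far: [2, 3]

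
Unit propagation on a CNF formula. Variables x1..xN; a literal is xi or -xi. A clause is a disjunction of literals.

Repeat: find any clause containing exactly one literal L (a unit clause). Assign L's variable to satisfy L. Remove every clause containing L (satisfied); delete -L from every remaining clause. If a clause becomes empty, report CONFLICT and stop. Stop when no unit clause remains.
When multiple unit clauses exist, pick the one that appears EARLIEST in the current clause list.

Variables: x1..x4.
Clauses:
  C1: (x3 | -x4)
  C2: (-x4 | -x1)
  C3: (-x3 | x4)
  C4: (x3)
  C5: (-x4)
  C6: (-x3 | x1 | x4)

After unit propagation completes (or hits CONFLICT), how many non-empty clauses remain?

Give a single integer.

unit clause [3] forces x3=T; simplify:
  drop -3 from [-3, 4] -> [4]
  drop -3 from [-3, 1, 4] -> [1, 4]
  satisfied 2 clause(s); 4 remain; assigned so far: [3]
unit clause [4] forces x4=T; simplify:
  drop -4 from [-4, -1] -> [-1]
  drop -4 from [-4] -> [] (empty!)
  satisfied 2 clause(s); 2 remain; assigned so far: [3, 4]
CONFLICT (empty clause)

Answer: 1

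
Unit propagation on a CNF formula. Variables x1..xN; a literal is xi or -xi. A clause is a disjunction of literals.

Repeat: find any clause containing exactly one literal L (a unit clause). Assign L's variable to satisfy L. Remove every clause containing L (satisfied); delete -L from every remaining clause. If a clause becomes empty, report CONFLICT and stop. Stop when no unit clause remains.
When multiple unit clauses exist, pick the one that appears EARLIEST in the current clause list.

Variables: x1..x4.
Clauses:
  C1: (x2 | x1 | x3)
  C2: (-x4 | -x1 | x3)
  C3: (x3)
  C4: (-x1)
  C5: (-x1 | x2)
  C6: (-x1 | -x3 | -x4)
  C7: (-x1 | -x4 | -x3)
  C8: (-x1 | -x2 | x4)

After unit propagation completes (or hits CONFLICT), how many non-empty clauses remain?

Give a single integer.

unit clause [3] forces x3=T; simplify:
  drop -3 from [-1, -3, -4] -> [-1, -4]
  drop -3 from [-1, -4, -3] -> [-1, -4]
  satisfied 3 clause(s); 5 remain; assigned so far: [3]
unit clause [-1] forces x1=F; simplify:
  satisfied 5 clause(s); 0 remain; assigned so far: [1, 3]

Answer: 0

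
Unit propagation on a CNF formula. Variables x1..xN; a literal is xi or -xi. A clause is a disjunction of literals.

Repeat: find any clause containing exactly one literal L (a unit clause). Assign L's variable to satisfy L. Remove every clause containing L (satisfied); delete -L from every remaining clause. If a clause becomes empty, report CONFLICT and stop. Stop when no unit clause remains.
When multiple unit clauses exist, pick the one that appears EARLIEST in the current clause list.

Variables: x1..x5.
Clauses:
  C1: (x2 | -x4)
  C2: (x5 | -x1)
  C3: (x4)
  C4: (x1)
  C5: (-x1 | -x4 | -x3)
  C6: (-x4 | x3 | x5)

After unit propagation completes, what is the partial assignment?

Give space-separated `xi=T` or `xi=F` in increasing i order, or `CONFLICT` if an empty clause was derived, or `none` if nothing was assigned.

Answer: x1=T x2=T x3=F x4=T x5=T

Derivation:
unit clause [4] forces x4=T; simplify:
  drop -4 from [2, -4] -> [2]
  drop -4 from [-1, -4, -3] -> [-1, -3]
  drop -4 from [-4, 3, 5] -> [3, 5]
  satisfied 1 clause(s); 5 remain; assigned so far: [4]
unit clause [2] forces x2=T; simplify:
  satisfied 1 clause(s); 4 remain; assigned so far: [2, 4]
unit clause [1] forces x1=T; simplify:
  drop -1 from [5, -1] -> [5]
  drop -1 from [-1, -3] -> [-3]
  satisfied 1 clause(s); 3 remain; assigned so far: [1, 2, 4]
unit clause [5] forces x5=T; simplify:
  satisfied 2 clause(s); 1 remain; assigned so far: [1, 2, 4, 5]
unit clause [-3] forces x3=F; simplify:
  satisfied 1 clause(s); 0 remain; assigned so far: [1, 2, 3, 4, 5]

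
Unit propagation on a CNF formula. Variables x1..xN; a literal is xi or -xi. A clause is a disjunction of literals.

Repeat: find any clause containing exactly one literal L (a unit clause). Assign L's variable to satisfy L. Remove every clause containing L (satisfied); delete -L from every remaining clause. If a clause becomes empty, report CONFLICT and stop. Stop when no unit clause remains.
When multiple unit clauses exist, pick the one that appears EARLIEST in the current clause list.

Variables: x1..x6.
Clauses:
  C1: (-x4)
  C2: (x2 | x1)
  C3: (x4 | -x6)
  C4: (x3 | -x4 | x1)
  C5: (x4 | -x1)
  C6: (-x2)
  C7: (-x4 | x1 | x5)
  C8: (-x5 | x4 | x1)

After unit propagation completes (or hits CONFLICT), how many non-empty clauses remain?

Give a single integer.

Answer: 1

Derivation:
unit clause [-4] forces x4=F; simplify:
  drop 4 from [4, -6] -> [-6]
  drop 4 from [4, -1] -> [-1]
  drop 4 from [-5, 4, 1] -> [-5, 1]
  satisfied 3 clause(s); 5 remain; assigned so far: [4]
unit clause [-6] forces x6=F; simplify:
  satisfied 1 clause(s); 4 remain; assigned so far: [4, 6]
unit clause [-1] forces x1=F; simplify:
  drop 1 from [2, 1] -> [2]
  drop 1 from [-5, 1] -> [-5]
  satisfied 1 clause(s); 3 remain; assigned so far: [1, 4, 6]
unit clause [2] forces x2=T; simplify:
  drop -2 from [-2] -> [] (empty!)
  satisfied 1 clause(s); 2 remain; assigned so far: [1, 2, 4, 6]
CONFLICT (empty clause)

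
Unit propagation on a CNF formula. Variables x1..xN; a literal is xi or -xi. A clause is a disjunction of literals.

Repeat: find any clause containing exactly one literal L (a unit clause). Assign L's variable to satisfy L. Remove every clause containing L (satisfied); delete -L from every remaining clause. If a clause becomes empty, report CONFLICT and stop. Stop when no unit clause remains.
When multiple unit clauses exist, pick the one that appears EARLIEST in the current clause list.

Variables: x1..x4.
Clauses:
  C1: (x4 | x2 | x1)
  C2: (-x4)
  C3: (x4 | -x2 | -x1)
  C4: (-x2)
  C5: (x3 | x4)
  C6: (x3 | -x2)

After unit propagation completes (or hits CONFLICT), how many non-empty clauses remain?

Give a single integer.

Answer: 0

Derivation:
unit clause [-4] forces x4=F; simplify:
  drop 4 from [4, 2, 1] -> [2, 1]
  drop 4 from [4, -2, -1] -> [-2, -1]
  drop 4 from [3, 4] -> [3]
  satisfied 1 clause(s); 5 remain; assigned so far: [4]
unit clause [-2] forces x2=F; simplify:
  drop 2 from [2, 1] -> [1]
  satisfied 3 clause(s); 2 remain; assigned so far: [2, 4]
unit clause [1] forces x1=T; simplify:
  satisfied 1 clause(s); 1 remain; assigned so far: [1, 2, 4]
unit clause [3] forces x3=T; simplify:
  satisfied 1 clause(s); 0 remain; assigned so far: [1, 2, 3, 4]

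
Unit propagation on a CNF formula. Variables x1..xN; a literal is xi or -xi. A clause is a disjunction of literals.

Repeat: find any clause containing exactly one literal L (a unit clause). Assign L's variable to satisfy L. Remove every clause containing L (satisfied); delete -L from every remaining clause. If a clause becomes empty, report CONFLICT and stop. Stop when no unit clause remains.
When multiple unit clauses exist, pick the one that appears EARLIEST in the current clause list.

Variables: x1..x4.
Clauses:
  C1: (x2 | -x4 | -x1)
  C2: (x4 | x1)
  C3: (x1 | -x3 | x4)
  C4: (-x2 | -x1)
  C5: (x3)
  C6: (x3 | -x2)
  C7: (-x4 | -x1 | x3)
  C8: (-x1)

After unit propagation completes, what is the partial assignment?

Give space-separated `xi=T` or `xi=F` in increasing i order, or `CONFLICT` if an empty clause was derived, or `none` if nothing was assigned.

Answer: x1=F x3=T x4=T

Derivation:
unit clause [3] forces x3=T; simplify:
  drop -3 from [1, -3, 4] -> [1, 4]
  satisfied 3 clause(s); 5 remain; assigned so far: [3]
unit clause [-1] forces x1=F; simplify:
  drop 1 from [4, 1] -> [4]
  drop 1 from [1, 4] -> [4]
  satisfied 3 clause(s); 2 remain; assigned so far: [1, 3]
unit clause [4] forces x4=T; simplify:
  satisfied 2 clause(s); 0 remain; assigned so far: [1, 3, 4]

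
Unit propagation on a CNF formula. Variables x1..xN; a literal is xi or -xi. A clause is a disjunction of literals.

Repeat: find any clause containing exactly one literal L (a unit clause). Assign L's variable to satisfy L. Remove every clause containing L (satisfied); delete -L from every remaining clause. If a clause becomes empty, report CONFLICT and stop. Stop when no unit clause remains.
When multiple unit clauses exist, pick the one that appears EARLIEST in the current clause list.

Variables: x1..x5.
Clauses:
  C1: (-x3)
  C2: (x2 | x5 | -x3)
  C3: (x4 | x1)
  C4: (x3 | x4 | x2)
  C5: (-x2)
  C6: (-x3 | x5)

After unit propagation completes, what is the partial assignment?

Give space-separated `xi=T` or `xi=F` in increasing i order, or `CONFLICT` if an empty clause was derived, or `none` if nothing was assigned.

Answer: x2=F x3=F x4=T

Derivation:
unit clause [-3] forces x3=F; simplify:
  drop 3 from [3, 4, 2] -> [4, 2]
  satisfied 3 clause(s); 3 remain; assigned so far: [3]
unit clause [-2] forces x2=F; simplify:
  drop 2 from [4, 2] -> [4]
  satisfied 1 clause(s); 2 remain; assigned so far: [2, 3]
unit clause [4] forces x4=T; simplify:
  satisfied 2 clause(s); 0 remain; assigned so far: [2, 3, 4]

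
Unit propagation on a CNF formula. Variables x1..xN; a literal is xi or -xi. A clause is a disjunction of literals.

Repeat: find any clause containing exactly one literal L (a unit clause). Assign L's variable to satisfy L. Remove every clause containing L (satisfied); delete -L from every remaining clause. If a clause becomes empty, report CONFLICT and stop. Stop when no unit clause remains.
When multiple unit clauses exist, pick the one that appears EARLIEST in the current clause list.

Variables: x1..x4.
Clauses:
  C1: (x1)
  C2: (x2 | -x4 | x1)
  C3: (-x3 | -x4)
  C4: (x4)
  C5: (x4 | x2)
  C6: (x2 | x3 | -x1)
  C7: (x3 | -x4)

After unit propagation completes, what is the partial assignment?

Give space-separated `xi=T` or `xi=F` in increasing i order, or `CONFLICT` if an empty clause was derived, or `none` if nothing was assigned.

Answer: CONFLICT

Derivation:
unit clause [1] forces x1=T; simplify:
  drop -1 from [2, 3, -1] -> [2, 3]
  satisfied 2 clause(s); 5 remain; assigned so far: [1]
unit clause [4] forces x4=T; simplify:
  drop -4 from [-3, -4] -> [-3]
  drop -4 from [3, -4] -> [3]
  satisfied 2 clause(s); 3 remain; assigned so far: [1, 4]
unit clause [-3] forces x3=F; simplify:
  drop 3 from [2, 3] -> [2]
  drop 3 from [3] -> [] (empty!)
  satisfied 1 clause(s); 2 remain; assigned so far: [1, 3, 4]
CONFLICT (empty clause)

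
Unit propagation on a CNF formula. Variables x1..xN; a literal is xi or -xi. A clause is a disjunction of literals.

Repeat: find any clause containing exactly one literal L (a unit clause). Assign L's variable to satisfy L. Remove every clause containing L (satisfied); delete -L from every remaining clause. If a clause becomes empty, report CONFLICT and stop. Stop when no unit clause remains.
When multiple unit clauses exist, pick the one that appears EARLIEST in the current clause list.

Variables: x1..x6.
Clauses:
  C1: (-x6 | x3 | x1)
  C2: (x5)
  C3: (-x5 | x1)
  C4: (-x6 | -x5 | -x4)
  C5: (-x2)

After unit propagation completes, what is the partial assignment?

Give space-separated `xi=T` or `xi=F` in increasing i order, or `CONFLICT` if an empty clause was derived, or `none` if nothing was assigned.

Answer: x1=T x2=F x5=T

Derivation:
unit clause [5] forces x5=T; simplify:
  drop -5 from [-5, 1] -> [1]
  drop -5 from [-6, -5, -4] -> [-6, -4]
  satisfied 1 clause(s); 4 remain; assigned so far: [5]
unit clause [1] forces x1=T; simplify:
  satisfied 2 clause(s); 2 remain; assigned so far: [1, 5]
unit clause [-2] forces x2=F; simplify:
  satisfied 1 clause(s); 1 remain; assigned so far: [1, 2, 5]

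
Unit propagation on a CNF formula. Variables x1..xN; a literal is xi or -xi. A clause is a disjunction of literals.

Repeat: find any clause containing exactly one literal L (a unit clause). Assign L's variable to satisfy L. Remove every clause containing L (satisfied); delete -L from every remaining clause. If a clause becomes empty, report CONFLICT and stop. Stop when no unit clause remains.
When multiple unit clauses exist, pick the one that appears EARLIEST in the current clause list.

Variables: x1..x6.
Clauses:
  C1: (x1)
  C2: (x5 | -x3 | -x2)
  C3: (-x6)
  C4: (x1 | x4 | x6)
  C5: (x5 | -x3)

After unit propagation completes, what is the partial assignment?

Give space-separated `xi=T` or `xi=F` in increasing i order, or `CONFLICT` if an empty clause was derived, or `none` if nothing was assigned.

Answer: x1=T x6=F

Derivation:
unit clause [1] forces x1=T; simplify:
  satisfied 2 clause(s); 3 remain; assigned so far: [1]
unit clause [-6] forces x6=F; simplify:
  satisfied 1 clause(s); 2 remain; assigned so far: [1, 6]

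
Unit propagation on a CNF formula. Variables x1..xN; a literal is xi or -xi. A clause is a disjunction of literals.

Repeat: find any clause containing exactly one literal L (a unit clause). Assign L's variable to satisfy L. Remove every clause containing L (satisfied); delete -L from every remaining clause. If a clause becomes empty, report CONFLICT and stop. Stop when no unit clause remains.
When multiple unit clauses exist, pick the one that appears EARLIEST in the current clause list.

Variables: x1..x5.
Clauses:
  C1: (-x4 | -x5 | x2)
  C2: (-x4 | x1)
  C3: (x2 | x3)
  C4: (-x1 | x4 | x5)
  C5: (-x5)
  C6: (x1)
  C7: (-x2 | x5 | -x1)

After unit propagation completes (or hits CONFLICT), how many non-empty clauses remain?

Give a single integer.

unit clause [-5] forces x5=F; simplify:
  drop 5 from [-1, 4, 5] -> [-1, 4]
  drop 5 from [-2, 5, -1] -> [-2, -1]
  satisfied 2 clause(s); 5 remain; assigned so far: [5]
unit clause [1] forces x1=T; simplify:
  drop -1 from [-1, 4] -> [4]
  drop -1 from [-2, -1] -> [-2]
  satisfied 2 clause(s); 3 remain; assigned so far: [1, 5]
unit clause [4] forces x4=T; simplify:
  satisfied 1 clause(s); 2 remain; assigned so far: [1, 4, 5]
unit clause [-2] forces x2=F; simplify:
  drop 2 from [2, 3] -> [3]
  satisfied 1 clause(s); 1 remain; assigned so far: [1, 2, 4, 5]
unit clause [3] forces x3=T; simplify:
  satisfied 1 clause(s); 0 remain; assigned so far: [1, 2, 3, 4, 5]

Answer: 0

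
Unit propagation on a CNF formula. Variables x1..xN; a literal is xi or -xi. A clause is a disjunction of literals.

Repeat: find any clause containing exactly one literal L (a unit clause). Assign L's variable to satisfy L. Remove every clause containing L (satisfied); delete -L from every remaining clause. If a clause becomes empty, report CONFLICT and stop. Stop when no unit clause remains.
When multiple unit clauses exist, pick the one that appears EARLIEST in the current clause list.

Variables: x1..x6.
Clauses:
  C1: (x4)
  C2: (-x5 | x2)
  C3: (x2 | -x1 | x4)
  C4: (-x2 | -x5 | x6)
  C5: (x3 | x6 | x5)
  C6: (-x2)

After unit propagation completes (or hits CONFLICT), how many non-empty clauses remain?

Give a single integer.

Answer: 1

Derivation:
unit clause [4] forces x4=T; simplify:
  satisfied 2 clause(s); 4 remain; assigned so far: [4]
unit clause [-2] forces x2=F; simplify:
  drop 2 from [-5, 2] -> [-5]
  satisfied 2 clause(s); 2 remain; assigned so far: [2, 4]
unit clause [-5] forces x5=F; simplify:
  drop 5 from [3, 6, 5] -> [3, 6]
  satisfied 1 clause(s); 1 remain; assigned so far: [2, 4, 5]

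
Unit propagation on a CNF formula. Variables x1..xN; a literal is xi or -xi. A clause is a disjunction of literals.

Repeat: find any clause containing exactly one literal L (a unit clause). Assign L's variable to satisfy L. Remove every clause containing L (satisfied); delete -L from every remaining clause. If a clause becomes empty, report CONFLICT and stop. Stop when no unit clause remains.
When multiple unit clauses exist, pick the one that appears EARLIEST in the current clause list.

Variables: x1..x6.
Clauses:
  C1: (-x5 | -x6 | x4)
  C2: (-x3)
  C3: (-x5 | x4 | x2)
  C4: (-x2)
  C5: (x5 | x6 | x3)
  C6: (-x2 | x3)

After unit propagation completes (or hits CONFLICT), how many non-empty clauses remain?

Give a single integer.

unit clause [-3] forces x3=F; simplify:
  drop 3 from [5, 6, 3] -> [5, 6]
  drop 3 from [-2, 3] -> [-2]
  satisfied 1 clause(s); 5 remain; assigned so far: [3]
unit clause [-2] forces x2=F; simplify:
  drop 2 from [-5, 4, 2] -> [-5, 4]
  satisfied 2 clause(s); 3 remain; assigned so far: [2, 3]

Answer: 3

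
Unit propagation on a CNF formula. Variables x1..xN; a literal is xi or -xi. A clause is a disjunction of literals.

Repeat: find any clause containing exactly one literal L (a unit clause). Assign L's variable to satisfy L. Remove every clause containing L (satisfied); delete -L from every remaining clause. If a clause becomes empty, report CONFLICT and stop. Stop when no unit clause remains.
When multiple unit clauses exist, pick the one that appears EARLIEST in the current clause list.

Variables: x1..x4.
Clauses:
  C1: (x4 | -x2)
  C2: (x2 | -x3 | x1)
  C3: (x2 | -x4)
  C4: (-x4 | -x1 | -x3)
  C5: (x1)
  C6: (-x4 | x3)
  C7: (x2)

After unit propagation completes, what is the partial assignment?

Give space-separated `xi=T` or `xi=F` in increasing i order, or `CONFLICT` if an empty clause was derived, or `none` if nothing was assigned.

unit clause [1] forces x1=T; simplify:
  drop -1 from [-4, -1, -3] -> [-4, -3]
  satisfied 2 clause(s); 5 remain; assigned so far: [1]
unit clause [2] forces x2=T; simplify:
  drop -2 from [4, -2] -> [4]
  satisfied 2 clause(s); 3 remain; assigned so far: [1, 2]
unit clause [4] forces x4=T; simplify:
  drop -4 from [-4, -3] -> [-3]
  drop -4 from [-4, 3] -> [3]
  satisfied 1 clause(s); 2 remain; assigned so far: [1, 2, 4]
unit clause [-3] forces x3=F; simplify:
  drop 3 from [3] -> [] (empty!)
  satisfied 1 clause(s); 1 remain; assigned so far: [1, 2, 3, 4]
CONFLICT (empty clause)

Answer: CONFLICT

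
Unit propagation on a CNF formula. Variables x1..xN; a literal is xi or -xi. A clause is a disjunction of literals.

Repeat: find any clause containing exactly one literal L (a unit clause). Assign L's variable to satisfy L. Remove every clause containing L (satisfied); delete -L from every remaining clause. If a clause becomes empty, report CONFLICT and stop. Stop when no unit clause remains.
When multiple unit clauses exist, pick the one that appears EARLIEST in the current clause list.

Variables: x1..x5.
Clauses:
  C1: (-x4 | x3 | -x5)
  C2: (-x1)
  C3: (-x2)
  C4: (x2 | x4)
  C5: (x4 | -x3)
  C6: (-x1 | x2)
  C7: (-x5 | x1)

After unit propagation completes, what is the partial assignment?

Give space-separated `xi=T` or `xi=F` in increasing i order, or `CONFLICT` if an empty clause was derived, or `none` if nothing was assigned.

unit clause [-1] forces x1=F; simplify:
  drop 1 from [-5, 1] -> [-5]
  satisfied 2 clause(s); 5 remain; assigned so far: [1]
unit clause [-2] forces x2=F; simplify:
  drop 2 from [2, 4] -> [4]
  satisfied 1 clause(s); 4 remain; assigned so far: [1, 2]
unit clause [4] forces x4=T; simplify:
  drop -4 from [-4, 3, -5] -> [3, -5]
  satisfied 2 clause(s); 2 remain; assigned so far: [1, 2, 4]
unit clause [-5] forces x5=F; simplify:
  satisfied 2 clause(s); 0 remain; assigned so far: [1, 2, 4, 5]

Answer: x1=F x2=F x4=T x5=F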